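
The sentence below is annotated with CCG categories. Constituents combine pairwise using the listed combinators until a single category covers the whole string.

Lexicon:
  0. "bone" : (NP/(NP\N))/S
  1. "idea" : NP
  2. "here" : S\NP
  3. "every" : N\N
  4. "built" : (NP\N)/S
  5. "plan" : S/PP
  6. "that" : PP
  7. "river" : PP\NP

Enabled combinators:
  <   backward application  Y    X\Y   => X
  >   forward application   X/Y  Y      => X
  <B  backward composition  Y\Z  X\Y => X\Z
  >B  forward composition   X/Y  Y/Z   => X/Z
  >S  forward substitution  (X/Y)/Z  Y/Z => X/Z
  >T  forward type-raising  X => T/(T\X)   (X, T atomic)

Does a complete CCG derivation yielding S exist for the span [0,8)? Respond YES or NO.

(NP/(NP\N))/S NP S\NP N\N (NP\N)/S S/PP PP PP\NP
CKY chart[0,8] = {N/(N\PP), NP/(NP\PP), PP, PP/(PP\PP), S/(S\PP)}; S ∉ chart

NO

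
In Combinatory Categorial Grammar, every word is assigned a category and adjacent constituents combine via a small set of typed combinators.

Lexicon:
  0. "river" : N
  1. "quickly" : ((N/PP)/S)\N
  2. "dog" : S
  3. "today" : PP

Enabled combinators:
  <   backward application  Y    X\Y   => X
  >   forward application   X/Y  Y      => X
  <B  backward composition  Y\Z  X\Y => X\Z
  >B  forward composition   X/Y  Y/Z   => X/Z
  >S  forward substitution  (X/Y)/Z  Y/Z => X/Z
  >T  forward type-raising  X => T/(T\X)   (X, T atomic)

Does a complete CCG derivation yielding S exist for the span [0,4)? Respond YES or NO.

NO

N ((N/PP)/S)\N S PP
CKY chart[0,4] = {N, N/(N\N), N/(PP\PP), NP/(NP\N), PP/(PP\N), S/(S\N)}; S ∉ chart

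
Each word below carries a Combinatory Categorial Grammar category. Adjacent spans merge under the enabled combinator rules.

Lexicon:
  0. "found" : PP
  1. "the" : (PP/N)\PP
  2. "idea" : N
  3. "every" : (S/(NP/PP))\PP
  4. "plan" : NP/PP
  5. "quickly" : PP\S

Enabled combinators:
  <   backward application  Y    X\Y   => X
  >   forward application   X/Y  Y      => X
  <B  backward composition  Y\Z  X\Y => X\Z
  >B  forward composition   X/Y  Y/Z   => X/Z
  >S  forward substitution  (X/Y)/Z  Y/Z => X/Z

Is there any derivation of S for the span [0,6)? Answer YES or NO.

PP (PP/N)\PP N (S/(NP/PP))\PP NP/PP PP\S
CKY chart[0,6] = {PP}; S ∉ chart

NO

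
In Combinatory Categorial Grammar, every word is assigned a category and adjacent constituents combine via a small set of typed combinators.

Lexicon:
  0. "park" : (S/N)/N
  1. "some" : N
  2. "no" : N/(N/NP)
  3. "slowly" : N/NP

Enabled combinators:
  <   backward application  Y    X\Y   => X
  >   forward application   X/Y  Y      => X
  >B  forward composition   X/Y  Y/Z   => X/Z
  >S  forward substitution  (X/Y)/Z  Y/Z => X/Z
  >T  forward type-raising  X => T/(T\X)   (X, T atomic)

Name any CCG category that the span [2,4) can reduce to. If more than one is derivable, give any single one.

[0,4] S   >
  [0,2] S/N   >
    [0,1] "park" : (S/N)/N
    [1,2] "some" : N
  [2,4] N   >
    [2,3] "no" : N/(N/NP)
    [3,4] "slowly" : N/NP

N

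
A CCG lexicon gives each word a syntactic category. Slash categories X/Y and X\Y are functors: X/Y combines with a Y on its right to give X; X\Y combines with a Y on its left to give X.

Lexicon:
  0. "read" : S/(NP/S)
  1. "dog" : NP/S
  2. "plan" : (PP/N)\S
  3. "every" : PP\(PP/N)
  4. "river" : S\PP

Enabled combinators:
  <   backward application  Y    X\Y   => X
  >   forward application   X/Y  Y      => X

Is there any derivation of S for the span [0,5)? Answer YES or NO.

[0,5] S   <
  [0,4] PP   <
    [0,3] PP/N   <
      [0,2] S   >
        [0,1] "read" : S/(NP/S)
        [1,2] "dog" : NP/S
      [2,3] "plan" : (PP/N)\S
    [3,4] "every" : PP\(PP/N)
  [4,5] "river" : S\PP

YES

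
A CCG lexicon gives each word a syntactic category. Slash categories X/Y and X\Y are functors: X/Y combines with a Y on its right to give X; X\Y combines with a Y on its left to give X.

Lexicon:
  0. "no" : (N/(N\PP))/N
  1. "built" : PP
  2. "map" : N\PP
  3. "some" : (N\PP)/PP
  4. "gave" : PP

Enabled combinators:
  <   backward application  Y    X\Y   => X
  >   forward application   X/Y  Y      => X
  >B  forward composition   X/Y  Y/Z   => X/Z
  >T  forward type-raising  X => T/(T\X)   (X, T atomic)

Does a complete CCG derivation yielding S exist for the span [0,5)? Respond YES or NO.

NO

(N/(N\PP))/N PP N\PP (N\PP)/PP PP
CKY chart[0,5] = {N, N/(N\N), N/(PP\PP), NP/(NP\N), PP/(PP\N), S/(S\N)}; S ∉ chart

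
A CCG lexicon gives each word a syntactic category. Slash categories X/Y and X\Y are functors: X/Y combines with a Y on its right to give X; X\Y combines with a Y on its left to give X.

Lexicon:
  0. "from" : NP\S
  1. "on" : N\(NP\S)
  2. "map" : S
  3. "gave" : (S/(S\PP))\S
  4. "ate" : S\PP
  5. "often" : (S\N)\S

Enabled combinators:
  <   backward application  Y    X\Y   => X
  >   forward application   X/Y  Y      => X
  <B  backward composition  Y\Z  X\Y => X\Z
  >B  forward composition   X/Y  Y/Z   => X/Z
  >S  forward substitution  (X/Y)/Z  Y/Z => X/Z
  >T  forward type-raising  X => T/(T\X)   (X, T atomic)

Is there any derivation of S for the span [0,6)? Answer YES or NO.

YES

[0,6] S   <
  [0,2] N   <
    [0,1] "from" : NP\S
    [1,2] "on" : N\(NP\S)
  [2,6] S\N   <
    [2,5] S   >
      [2,4] S/(S\PP)   <
        [2,3] "map" : S
        [3,4] "gave" : (S/(S\PP))\S
      [4,5] "ate" : S\PP
    [5,6] "often" : (S\N)\S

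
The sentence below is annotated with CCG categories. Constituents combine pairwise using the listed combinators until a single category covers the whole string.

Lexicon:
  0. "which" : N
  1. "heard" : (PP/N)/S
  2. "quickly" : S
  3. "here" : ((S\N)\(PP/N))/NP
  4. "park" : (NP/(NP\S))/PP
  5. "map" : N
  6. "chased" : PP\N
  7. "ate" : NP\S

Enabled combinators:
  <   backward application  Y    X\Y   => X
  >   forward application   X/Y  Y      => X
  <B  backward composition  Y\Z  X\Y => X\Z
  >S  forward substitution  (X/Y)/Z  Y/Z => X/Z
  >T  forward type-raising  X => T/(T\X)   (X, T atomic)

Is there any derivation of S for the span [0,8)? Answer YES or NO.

YES

[0,8] S   <
  [0,1] "which" : N
  [1,8] S\N   <
    [1,3] PP/N   >
      [1,2] "heard" : (PP/N)/S
      [2,3] "quickly" : S
    [3,8] (S\N)\(PP/N)   >
      [3,4] "here" : ((S\N)\(PP/N))/NP
      [4,8] NP   >
        [4,7] NP/(NP\S)   >
          [4,5] "park" : (NP/(NP\S))/PP
          [5,7] PP   >
            [5,6] PP/(PP\N)   >T
              [5,6] "map" : N
            [6,7] "chased" : PP\N
        [7,8] "ate" : NP\S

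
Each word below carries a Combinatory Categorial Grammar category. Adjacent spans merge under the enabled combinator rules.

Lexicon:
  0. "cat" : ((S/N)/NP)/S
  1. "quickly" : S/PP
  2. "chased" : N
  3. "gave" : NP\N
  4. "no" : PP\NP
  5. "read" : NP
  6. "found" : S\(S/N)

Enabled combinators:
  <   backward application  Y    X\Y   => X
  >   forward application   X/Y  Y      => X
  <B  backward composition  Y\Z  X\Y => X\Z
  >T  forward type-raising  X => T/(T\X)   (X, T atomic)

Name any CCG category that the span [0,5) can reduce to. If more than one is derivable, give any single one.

(S/N)/NP

[0,7] S   <
  [0,6] S/N   >
    [0,5] (S/N)/NP   >
      [0,1] "cat" : ((S/N)/NP)/S
      [1,5] S   >
        [1,2] "quickly" : S/PP
        [2,5] PP   <
          [2,4] NP   <
            [2,3] "chased" : N
            [3,4] "gave" : NP\N
          [4,5] "no" : PP\NP
    [5,6] "read" : NP
  [6,7] "found" : S\(S/N)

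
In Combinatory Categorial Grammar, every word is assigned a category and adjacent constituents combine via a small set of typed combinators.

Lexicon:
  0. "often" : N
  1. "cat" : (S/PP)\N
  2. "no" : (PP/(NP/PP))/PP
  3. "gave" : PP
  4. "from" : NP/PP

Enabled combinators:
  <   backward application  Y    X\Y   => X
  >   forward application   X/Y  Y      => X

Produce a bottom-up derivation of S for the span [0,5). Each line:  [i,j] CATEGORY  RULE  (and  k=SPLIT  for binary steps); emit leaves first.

[0,1] N  lex  "often"
[1,2] (S/PP)\N  lex  "cat"
[0,2] S/PP  <  k=1
[2,3] (PP/(NP/PP))/PP  lex  "no"
[3,4] PP  lex  "gave"
[2,4] PP/(NP/PP)  >  k=3
[4,5] NP/PP  lex  "from"
[2,5] PP  >  k=4
[0,5] S  >  k=2

[0,5] S   >
  [0,2] S/PP   <
    [0,1] "often" : N
    [1,2] "cat" : (S/PP)\N
  [2,5] PP   >
    [2,4] PP/(NP/PP)   >
      [2,3] "no" : (PP/(NP/PP))/PP
      [3,4] "gave" : PP
    [4,5] "from" : NP/PP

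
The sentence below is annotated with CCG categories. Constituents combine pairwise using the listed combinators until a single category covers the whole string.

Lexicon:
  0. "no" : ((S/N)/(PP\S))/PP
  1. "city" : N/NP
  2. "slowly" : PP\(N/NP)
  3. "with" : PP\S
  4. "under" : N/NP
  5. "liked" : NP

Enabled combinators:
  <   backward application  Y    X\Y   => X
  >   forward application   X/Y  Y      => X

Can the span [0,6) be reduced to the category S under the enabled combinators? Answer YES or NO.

YES

[0,6] S   >
  [0,4] S/N   >
    [0,3] (S/N)/(PP\S)   >
      [0,1] "no" : ((S/N)/(PP\S))/PP
      [1,3] PP   <
        [1,2] "city" : N/NP
        [2,3] "slowly" : PP\(N/NP)
    [3,4] "with" : PP\S
  [4,6] N   >
    [4,5] "under" : N/NP
    [5,6] "liked" : NP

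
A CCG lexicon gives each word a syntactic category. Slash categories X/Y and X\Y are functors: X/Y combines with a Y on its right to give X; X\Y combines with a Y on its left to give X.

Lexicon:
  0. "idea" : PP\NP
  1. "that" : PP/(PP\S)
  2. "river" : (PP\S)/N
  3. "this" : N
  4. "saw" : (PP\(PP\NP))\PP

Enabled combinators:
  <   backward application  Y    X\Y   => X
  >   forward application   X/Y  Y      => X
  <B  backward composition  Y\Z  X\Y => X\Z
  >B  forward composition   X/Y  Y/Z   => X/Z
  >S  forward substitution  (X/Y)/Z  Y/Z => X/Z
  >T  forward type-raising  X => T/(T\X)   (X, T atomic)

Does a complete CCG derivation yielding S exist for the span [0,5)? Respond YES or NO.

NO

PP\NP PP/(PP\S) (PP\S)/N N (PP\(PP\NP))\PP
CKY chart[0,5] = {N/(N\PP), NP/(NP\PP), PP, PP/(PP\PP), S/(S\PP)}; S ∉ chart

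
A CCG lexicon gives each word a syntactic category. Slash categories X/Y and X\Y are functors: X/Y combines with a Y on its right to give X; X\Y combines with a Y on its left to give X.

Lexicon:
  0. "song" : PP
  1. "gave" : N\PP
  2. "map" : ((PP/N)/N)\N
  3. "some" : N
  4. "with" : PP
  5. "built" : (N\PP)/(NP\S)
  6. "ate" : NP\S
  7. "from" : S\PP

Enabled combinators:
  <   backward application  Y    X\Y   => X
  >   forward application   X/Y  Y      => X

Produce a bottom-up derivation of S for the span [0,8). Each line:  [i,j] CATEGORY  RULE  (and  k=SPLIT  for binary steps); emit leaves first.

[0,8] S   <
  [0,7] PP   >
    [0,4] PP/N   >
      [0,3] (PP/N)/N   <
        [0,2] N   <
          [0,1] "song" : PP
          [1,2] "gave" : N\PP
        [2,3] "map" : ((PP/N)/N)\N
      [3,4] "some" : N
    [4,7] N   <
      [4,5] "with" : PP
      [5,7] N\PP   >
        [5,6] "built" : (N\PP)/(NP\S)
        [6,7] "ate" : NP\S
  [7,8] "from" : S\PP

[0,1] PP  lex  "song"
[1,2] N\PP  lex  "gave"
[0,2] N  <  k=1
[2,3] ((PP/N)/N)\N  lex  "map"
[0,3] (PP/N)/N  <  k=2
[3,4] N  lex  "some"
[0,4] PP/N  >  k=3
[4,5] PP  lex  "with"
[5,6] (N\PP)/(NP\S)  lex  "built"
[6,7] NP\S  lex  "ate"
[5,7] N\PP  >  k=6
[4,7] N  <  k=5
[0,7] PP  >  k=4
[7,8] S\PP  lex  "from"
[0,8] S  <  k=7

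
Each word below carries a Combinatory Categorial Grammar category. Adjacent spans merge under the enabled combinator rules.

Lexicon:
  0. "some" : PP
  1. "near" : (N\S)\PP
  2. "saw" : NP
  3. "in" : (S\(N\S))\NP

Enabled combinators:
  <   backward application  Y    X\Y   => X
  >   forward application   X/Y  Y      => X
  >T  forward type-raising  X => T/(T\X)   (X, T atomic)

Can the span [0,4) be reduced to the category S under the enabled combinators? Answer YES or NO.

[0,4] S   <
  [0,2] N\S   <
    [0,1] "some" : PP
    [1,2] "near" : (N\S)\PP
  [2,4] S\(N\S)   <
    [2,3] "saw" : NP
    [3,4] "in" : (S\(N\S))\NP

YES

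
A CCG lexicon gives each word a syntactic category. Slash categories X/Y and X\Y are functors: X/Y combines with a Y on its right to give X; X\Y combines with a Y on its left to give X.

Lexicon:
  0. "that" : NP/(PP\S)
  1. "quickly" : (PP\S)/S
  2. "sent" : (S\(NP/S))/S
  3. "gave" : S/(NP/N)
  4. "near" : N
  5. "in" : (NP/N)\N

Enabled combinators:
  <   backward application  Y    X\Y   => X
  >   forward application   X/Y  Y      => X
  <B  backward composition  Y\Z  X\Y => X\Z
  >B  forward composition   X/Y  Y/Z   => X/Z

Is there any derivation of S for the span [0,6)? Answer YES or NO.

YES

[0,6] S   <
  [0,2] NP/S   >B
    [0,1] "that" : NP/(PP\S)
    [1,2] "quickly" : (PP\S)/S
  [2,6] S\(NP/S)   >
    [2,3] "sent" : (S\(NP/S))/S
    [3,6] S   >
      [3,4] "gave" : S/(NP/N)
      [4,6] NP/N   <
        [4,5] "near" : N
        [5,6] "in" : (NP/N)\N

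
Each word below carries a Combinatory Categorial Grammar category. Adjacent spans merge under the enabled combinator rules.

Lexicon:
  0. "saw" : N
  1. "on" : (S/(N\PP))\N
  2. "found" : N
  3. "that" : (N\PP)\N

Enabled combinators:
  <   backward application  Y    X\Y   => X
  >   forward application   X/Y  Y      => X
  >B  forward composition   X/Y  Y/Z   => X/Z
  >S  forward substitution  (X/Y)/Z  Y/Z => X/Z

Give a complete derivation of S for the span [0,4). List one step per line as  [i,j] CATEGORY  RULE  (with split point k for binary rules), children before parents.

[0,1] N  lex  "saw"
[1,2] (S/(N\PP))\N  lex  "on"
[0,2] S/(N\PP)  <  k=1
[2,3] N  lex  "found"
[3,4] (N\PP)\N  lex  "that"
[2,4] N\PP  <  k=3
[0,4] S  >  k=2

[0,4] S   >
  [0,2] S/(N\PP)   <
    [0,1] "saw" : N
    [1,2] "on" : (S/(N\PP))\N
  [2,4] N\PP   <
    [2,3] "found" : N
    [3,4] "that" : (N\PP)\N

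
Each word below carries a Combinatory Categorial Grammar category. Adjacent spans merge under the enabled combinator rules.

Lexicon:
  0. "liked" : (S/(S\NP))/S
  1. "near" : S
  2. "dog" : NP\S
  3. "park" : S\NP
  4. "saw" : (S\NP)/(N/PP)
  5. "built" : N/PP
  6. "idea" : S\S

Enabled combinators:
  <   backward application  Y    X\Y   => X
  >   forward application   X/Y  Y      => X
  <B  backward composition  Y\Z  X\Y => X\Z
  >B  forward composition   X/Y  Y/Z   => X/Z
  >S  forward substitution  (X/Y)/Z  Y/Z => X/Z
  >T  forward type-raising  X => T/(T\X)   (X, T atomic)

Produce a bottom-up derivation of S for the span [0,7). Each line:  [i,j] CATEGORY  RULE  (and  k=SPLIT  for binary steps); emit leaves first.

[0,1] (S/(S\NP))/S  lex  "liked"
[1,2] S  lex  "near"
[2,3] NP\S  lex  "dog"
[1,3] NP  <  k=2
[3,4] S\NP  lex  "park"
[1,4] S  <  k=3
[0,4] S/(S\NP)  >  k=1
[4,5] (S\NP)/(N/PP)  lex  "saw"
[5,6] N/PP  lex  "built"
[4,6] S\NP  >  k=5
[6,7] S\S  lex  "idea"
[4,7] S\NP  <B  k=6
[0,7] S  >  k=4

[0,7] S   >
  [0,4] S/(S\NP)   >
    [0,1] "liked" : (S/(S\NP))/S
    [1,4] S   <
      [1,3] NP   <
        [1,2] "near" : S
        [2,3] "dog" : NP\S
      [3,4] "park" : S\NP
  [4,7] S\NP   <B
    [4,6] S\NP   >
      [4,5] "saw" : (S\NP)/(N/PP)
      [5,6] "built" : N/PP
    [6,7] "idea" : S\S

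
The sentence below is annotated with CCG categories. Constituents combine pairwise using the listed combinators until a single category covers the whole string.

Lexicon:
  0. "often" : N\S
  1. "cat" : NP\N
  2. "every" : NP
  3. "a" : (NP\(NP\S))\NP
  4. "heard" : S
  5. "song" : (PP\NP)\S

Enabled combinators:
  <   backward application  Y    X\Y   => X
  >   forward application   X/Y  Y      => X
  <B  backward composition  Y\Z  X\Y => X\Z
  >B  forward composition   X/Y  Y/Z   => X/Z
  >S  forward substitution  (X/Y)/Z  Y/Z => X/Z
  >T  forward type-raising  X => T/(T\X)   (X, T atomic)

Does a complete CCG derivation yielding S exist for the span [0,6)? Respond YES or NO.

N\S NP\N NP (NP\(NP\S))\NP S (PP\NP)\S
CKY chart[0,6] = {N/(N\PP), NP/(NP\PP), PP, PP/(PP\PP), S/(S\PP)}; S ∉ chart

NO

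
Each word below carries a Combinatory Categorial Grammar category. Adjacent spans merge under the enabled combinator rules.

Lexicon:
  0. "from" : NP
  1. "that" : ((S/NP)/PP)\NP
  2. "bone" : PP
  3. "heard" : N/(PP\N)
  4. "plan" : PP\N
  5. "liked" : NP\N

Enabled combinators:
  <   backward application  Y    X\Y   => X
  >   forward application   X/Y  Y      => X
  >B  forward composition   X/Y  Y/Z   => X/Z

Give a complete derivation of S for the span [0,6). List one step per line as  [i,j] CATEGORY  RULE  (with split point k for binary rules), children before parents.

[0,1] NP  lex  "from"
[1,2] ((S/NP)/PP)\NP  lex  "that"
[0,2] (S/NP)/PP  <  k=1
[2,3] PP  lex  "bone"
[0,3] S/NP  >  k=2
[3,4] N/(PP\N)  lex  "heard"
[4,5] PP\N  lex  "plan"
[3,5] N  >  k=4
[5,6] NP\N  lex  "liked"
[3,6] NP  <  k=5
[0,6] S  >  k=3

[0,6] S   >
  [0,3] S/NP   >
    [0,2] (S/NP)/PP   <
      [0,1] "from" : NP
      [1,2] "that" : ((S/NP)/PP)\NP
    [2,3] "bone" : PP
  [3,6] NP   <
    [3,5] N   >
      [3,4] "heard" : N/(PP\N)
      [4,5] "plan" : PP\N
    [5,6] "liked" : NP\N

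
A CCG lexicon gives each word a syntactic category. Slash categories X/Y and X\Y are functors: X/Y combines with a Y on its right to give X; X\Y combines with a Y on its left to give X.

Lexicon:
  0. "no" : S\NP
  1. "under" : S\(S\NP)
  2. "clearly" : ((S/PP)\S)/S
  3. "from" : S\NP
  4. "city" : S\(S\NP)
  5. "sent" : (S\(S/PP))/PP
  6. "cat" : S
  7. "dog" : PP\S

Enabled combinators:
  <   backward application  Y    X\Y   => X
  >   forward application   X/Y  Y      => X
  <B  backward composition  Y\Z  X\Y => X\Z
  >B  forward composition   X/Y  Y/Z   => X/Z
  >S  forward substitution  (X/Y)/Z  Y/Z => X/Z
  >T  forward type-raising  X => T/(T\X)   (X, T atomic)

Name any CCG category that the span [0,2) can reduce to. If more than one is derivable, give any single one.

S

[0,8] S   <
  [0,5] S/PP   <
    [0,2] S   <
      [0,1] "no" : S\NP
      [1,2] "under" : S\(S\NP)
    [2,5] (S/PP)\S   >
      [2,3] "clearly" : ((S/PP)\S)/S
      [3,5] S   <
        [3,4] "from" : S\NP
        [4,5] "city" : S\(S\NP)
  [5,8] S\(S/PP)   >
    [5,6] "sent" : (S\(S/PP))/PP
    [6,8] PP   <
      [6,7] "cat" : S
      [7,8] "dog" : PP\S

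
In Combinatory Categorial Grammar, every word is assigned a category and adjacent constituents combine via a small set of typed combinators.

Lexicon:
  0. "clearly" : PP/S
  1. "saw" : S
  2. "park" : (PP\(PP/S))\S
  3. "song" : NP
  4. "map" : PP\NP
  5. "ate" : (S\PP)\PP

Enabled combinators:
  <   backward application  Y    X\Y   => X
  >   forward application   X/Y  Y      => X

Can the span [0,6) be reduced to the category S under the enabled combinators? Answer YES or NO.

YES

[0,6] S   <
  [0,3] PP   <
    [0,1] "clearly" : PP/S
    [1,3] PP\(PP/S)   <
      [1,2] "saw" : S
      [2,3] "park" : (PP\(PP/S))\S
  [3,6] S\PP   <
    [3,5] PP   <
      [3,4] "song" : NP
      [4,5] "map" : PP\NP
    [5,6] "ate" : (S\PP)\PP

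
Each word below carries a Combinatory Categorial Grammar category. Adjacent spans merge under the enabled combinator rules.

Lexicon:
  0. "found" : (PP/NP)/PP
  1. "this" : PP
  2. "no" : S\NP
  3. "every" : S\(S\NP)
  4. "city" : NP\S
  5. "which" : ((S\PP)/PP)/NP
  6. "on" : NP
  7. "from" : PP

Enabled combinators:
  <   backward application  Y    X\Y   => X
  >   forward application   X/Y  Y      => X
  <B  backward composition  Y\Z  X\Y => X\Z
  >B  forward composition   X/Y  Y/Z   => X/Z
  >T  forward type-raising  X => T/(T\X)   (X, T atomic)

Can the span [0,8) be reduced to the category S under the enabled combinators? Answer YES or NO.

[0,8] S   <
  [0,5] PP   >
    [0,2] PP/NP   >
      [0,1] "found" : (PP/NP)/PP
      [1,2] "this" : PP
    [2,5] NP   <
      [2,4] S   <
        [2,3] "no" : S\NP
        [3,4] "every" : S\(S\NP)
      [4,5] "city" : NP\S
  [5,8] S\PP   >
    [5,7] (S\PP)/PP   >
      [5,6] "which" : ((S\PP)/PP)/NP
      [6,7] "on" : NP
    [7,8] "from" : PP

YES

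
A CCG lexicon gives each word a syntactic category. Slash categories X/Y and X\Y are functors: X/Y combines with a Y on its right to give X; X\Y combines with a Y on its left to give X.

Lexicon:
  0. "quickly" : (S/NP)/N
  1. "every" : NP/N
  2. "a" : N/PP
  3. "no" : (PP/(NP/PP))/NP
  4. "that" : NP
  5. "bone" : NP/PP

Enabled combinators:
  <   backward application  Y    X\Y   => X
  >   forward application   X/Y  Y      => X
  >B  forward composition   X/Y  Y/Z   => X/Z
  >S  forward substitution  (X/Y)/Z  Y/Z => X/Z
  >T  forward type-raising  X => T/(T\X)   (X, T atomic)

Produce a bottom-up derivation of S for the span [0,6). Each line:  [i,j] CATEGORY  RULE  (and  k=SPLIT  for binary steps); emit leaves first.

[0,1] (S/NP)/N  lex  "quickly"
[1,2] NP/N  lex  "every"
[0,2] S/N  >S  k=1
[2,3] N/PP  lex  "a"
[0,3] S/PP  >B  k=2
[3,4] (PP/(NP/PP))/NP  lex  "no"
[4,5] NP  lex  "that"
[3,5] PP/(NP/PP)  >  k=4
[5,6] NP/PP  lex  "bone"
[3,6] PP  >  k=5
[0,6] S  >  k=3

[0,6] S   >
  [0,3] S/PP   >B
    [0,2] S/N   >S
      [0,1] "quickly" : (S/NP)/N
      [1,2] "every" : NP/N
    [2,3] "a" : N/PP
  [3,6] PP   >
    [3,5] PP/(NP/PP)   >
      [3,4] "no" : (PP/(NP/PP))/NP
      [4,5] "that" : NP
    [5,6] "bone" : NP/PP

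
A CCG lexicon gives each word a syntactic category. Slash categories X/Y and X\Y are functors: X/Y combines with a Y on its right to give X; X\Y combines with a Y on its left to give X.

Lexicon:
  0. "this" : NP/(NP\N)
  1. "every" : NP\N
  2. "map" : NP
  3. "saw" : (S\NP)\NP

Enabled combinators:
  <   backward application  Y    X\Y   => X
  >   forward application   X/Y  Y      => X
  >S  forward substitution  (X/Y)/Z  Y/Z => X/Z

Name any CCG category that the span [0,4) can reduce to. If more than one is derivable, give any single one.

[0,4] S   <
  [0,2] NP   >
    [0,1] "this" : NP/(NP\N)
    [1,2] "every" : NP\N
  [2,4] S\NP   <
    [2,3] "map" : NP
    [3,4] "saw" : (S\NP)\NP

S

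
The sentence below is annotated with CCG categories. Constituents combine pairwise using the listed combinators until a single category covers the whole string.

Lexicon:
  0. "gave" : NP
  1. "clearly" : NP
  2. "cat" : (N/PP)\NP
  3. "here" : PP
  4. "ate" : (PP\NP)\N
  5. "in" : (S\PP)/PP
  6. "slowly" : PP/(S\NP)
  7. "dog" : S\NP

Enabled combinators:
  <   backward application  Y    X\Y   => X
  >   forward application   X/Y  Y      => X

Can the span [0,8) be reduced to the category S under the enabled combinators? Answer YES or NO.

[0,8] S   <
  [0,5] PP   <
    [0,1] "gave" : NP
    [1,5] PP\NP   <
      [1,4] N   >
        [1,3] N/PP   <
          [1,2] "clearly" : NP
          [2,3] "cat" : (N/PP)\NP
        [3,4] "here" : PP
      [4,5] "ate" : (PP\NP)\N
  [5,8] S\PP   >
    [5,6] "in" : (S\PP)/PP
    [6,8] PP   >
      [6,7] "slowly" : PP/(S\NP)
      [7,8] "dog" : S\NP

YES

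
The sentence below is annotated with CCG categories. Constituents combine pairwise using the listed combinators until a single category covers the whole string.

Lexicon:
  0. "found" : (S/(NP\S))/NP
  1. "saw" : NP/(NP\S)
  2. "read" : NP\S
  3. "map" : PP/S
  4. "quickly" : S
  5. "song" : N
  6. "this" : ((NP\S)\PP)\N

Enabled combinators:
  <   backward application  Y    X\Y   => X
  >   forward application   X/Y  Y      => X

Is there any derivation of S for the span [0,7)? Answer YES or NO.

YES

[0,7] S   >
  [0,3] S/(NP\S)   >
    [0,1] "found" : (S/(NP\S))/NP
    [1,3] NP   >
      [1,2] "saw" : NP/(NP\S)
      [2,3] "read" : NP\S
  [3,7] NP\S   <
    [3,5] PP   >
      [3,4] "map" : PP/S
      [4,5] "quickly" : S
    [5,7] (NP\S)\PP   <
      [5,6] "song" : N
      [6,7] "this" : ((NP\S)\PP)\N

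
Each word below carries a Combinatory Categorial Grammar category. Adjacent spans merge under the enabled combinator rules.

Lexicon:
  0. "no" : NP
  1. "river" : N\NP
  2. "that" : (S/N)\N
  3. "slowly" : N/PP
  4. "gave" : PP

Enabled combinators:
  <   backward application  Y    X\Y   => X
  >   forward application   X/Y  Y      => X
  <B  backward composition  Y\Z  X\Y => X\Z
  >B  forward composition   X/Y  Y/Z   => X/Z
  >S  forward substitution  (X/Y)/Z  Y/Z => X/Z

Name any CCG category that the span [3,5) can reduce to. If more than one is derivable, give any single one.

N

[0,5] S   >
  [0,3] S/N   <
    [0,2] N   <
      [0,1] "no" : NP
      [1,2] "river" : N\NP
    [2,3] "that" : (S/N)\N
  [3,5] N   >
    [3,4] "slowly" : N/PP
    [4,5] "gave" : PP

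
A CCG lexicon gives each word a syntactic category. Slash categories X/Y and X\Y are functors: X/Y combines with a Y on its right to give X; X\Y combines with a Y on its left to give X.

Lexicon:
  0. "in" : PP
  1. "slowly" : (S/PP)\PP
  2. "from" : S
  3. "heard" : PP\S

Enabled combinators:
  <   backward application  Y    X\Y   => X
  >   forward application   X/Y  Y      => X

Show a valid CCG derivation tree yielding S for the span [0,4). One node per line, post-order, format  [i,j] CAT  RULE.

[0,1] PP  lex  "in"
[1,2] (S/PP)\PP  lex  "slowly"
[0,2] S/PP  <  k=1
[2,3] S  lex  "from"
[3,4] PP\S  lex  "heard"
[2,4] PP  <  k=3
[0,4] S  >  k=2

[0,4] S   >
  [0,2] S/PP   <
    [0,1] "in" : PP
    [1,2] "slowly" : (S/PP)\PP
  [2,4] PP   <
    [2,3] "from" : S
    [3,4] "heard" : PP\S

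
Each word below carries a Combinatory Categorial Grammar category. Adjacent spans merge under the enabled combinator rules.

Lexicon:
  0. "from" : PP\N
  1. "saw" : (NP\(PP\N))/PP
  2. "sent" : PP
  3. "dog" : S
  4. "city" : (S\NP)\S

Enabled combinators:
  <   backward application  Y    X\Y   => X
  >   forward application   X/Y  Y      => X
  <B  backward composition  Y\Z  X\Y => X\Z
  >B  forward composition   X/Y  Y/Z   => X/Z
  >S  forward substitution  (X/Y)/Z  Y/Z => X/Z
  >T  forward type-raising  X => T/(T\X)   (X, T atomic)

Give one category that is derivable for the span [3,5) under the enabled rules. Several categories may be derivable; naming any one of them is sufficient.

S\NP

[0,5] S   <
  [0,3] NP   <
    [0,1] "from" : PP\N
    [1,3] NP\(PP\N)   >
      [1,2] "saw" : (NP\(PP\N))/PP
      [2,3] "sent" : PP
  [3,5] S\NP   <
    [3,4] "dog" : S
    [4,5] "city" : (S\NP)\S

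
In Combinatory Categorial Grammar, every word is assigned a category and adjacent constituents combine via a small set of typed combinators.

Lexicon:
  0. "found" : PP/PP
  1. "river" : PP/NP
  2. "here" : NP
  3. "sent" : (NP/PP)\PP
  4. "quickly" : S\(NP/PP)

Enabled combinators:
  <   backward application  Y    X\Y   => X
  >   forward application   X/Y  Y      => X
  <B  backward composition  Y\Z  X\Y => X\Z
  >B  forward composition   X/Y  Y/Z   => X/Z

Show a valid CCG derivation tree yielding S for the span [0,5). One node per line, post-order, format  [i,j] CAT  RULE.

[0,1] PP/PP  lex  "found"
[1,2] PP/NP  lex  "river"
[0,2] PP/NP  >B  k=1
[2,3] NP  lex  "here"
[0,3] PP  >  k=2
[3,4] (NP/PP)\PP  lex  "sent"
[4,5] S\(NP/PP)  lex  "quickly"
[3,5] S\PP  <B  k=4
[0,5] S  <  k=3

[0,5] S   <
  [0,3] PP   >
    [0,2] PP/NP   >B
      [0,1] "found" : PP/PP
      [1,2] "river" : PP/NP
    [2,3] "here" : NP
  [3,5] S\PP   <B
    [3,4] "sent" : (NP/PP)\PP
    [4,5] "quickly" : S\(NP/PP)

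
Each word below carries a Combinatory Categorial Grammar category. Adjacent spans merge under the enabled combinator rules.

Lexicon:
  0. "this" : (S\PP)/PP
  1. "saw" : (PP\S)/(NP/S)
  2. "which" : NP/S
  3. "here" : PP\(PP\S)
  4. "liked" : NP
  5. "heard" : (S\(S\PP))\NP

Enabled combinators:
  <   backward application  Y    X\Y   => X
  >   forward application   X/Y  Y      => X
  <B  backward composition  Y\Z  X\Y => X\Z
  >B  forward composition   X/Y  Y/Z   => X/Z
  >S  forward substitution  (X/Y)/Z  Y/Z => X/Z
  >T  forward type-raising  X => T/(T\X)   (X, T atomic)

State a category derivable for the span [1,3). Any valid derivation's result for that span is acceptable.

[0,6] S   <
  [0,4] S\PP   >
    [0,1] "this" : (S\PP)/PP
    [1,4] PP   <
      [1,3] PP\S   >
        [1,2] "saw" : (PP\S)/(NP/S)
        [2,3] "which" : NP/S
      [3,4] "here" : PP\(PP\S)
  [4,6] S\(S\PP)   <
    [4,5] "liked" : NP
    [5,6] "heard" : (S\(S\PP))\NP

PP\S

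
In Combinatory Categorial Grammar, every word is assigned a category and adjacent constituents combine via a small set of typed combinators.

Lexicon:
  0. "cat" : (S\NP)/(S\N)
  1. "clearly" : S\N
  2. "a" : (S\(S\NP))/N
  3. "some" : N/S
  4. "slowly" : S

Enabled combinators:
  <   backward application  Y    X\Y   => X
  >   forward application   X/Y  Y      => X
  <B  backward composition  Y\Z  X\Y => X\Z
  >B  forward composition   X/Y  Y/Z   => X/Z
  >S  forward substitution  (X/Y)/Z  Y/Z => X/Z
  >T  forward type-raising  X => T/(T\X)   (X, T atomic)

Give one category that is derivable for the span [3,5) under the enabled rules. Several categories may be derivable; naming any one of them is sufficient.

N

[0,5] S   <
  [0,2] S\NP   >
    [0,1] "cat" : (S\NP)/(S\N)
    [1,2] "clearly" : S\N
  [2,5] S\(S\NP)   >
    [2,3] "a" : (S\(S\NP))/N
    [3,5] N   >
      [3,4] "some" : N/S
      [4,5] "slowly" : S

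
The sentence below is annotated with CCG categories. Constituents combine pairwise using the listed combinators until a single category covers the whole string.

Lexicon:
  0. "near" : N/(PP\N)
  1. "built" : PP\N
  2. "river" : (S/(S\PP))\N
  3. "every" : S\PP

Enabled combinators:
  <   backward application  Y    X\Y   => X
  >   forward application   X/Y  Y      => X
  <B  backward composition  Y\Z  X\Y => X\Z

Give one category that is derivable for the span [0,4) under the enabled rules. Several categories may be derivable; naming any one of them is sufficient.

[0,4] S   >
  [0,3] S/(S\PP)   <
    [0,2] N   >
      [0,1] "near" : N/(PP\N)
      [1,2] "built" : PP\N
    [2,3] "river" : (S/(S\PP))\N
  [3,4] "every" : S\PP

S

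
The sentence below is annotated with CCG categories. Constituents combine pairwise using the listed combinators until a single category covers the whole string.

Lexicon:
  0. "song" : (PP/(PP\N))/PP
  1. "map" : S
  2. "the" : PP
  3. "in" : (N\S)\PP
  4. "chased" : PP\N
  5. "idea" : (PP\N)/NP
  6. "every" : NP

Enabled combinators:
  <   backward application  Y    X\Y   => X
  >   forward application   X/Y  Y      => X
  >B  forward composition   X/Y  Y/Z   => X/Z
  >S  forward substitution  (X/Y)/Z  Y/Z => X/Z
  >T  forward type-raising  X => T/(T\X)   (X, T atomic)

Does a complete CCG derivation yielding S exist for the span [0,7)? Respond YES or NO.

(PP/(PP\N))/PP S PP (N\S)\PP PP\N (PP\N)/NP NP
CKY chart[0,7] = {N/(N\PP), NP/(NP\PP), PP, PP/(NP\NP), PP/(PP\PP), S/(S\PP)}; S ∉ chart

NO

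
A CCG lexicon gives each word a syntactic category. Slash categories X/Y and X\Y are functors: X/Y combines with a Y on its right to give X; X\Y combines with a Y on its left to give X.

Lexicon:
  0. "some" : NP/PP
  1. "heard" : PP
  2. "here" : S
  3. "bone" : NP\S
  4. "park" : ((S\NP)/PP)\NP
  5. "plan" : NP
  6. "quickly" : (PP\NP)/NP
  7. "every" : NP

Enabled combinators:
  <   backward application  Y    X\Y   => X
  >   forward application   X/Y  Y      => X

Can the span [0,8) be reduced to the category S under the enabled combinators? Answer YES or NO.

YES

[0,8] S   <
  [0,2] NP   >
    [0,1] "some" : NP/PP
    [1,2] "heard" : PP
  [2,8] S\NP   >
    [2,5] (S\NP)/PP   <
      [2,4] NP   <
        [2,3] "here" : S
        [3,4] "bone" : NP\S
      [4,5] "park" : ((S\NP)/PP)\NP
    [5,8] PP   <
      [5,6] "plan" : NP
      [6,8] PP\NP   >
        [6,7] "quickly" : (PP\NP)/NP
        [7,8] "every" : NP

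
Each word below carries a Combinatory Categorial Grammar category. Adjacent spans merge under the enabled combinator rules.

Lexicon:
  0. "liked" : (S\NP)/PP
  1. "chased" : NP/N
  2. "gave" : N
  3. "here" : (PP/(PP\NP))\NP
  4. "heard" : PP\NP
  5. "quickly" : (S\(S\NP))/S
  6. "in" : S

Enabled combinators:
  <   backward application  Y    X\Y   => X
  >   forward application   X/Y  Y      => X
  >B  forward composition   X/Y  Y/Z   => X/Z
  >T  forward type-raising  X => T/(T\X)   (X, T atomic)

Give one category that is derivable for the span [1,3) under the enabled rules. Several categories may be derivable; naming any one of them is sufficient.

[0,7] S   <
  [0,5] S\NP   >
    [0,1] "liked" : (S\NP)/PP
    [1,5] PP   >
      [1,4] PP/(PP\NP)   <
        [1,3] NP   >
          [1,2] "chased" : NP/N
          [2,3] "gave" : N
        [3,4] "here" : (PP/(PP\NP))\NP
      [4,5] "heard" : PP\NP
  [5,7] S\(S\NP)   >
    [5,6] "quickly" : (S\(S\NP))/S
    [6,7] "in" : S

NP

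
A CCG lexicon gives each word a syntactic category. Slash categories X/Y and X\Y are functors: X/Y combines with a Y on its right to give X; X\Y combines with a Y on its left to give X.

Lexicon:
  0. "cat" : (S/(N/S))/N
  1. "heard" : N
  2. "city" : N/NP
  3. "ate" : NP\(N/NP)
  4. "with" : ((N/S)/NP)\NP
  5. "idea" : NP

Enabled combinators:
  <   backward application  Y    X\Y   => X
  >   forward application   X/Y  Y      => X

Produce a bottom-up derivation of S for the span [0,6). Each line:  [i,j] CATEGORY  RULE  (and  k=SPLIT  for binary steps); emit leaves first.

[0,6] S   >
  [0,2] S/(N/S)   >
    [0,1] "cat" : (S/(N/S))/N
    [1,2] "heard" : N
  [2,6] N/S   >
    [2,5] (N/S)/NP   <
      [2,4] NP   <
        [2,3] "city" : N/NP
        [3,4] "ate" : NP\(N/NP)
      [4,5] "with" : ((N/S)/NP)\NP
    [5,6] "idea" : NP

[0,1] (S/(N/S))/N  lex  "cat"
[1,2] N  lex  "heard"
[0,2] S/(N/S)  >  k=1
[2,3] N/NP  lex  "city"
[3,4] NP\(N/NP)  lex  "ate"
[2,4] NP  <  k=3
[4,5] ((N/S)/NP)\NP  lex  "with"
[2,5] (N/S)/NP  <  k=4
[5,6] NP  lex  "idea"
[2,6] N/S  >  k=5
[0,6] S  >  k=2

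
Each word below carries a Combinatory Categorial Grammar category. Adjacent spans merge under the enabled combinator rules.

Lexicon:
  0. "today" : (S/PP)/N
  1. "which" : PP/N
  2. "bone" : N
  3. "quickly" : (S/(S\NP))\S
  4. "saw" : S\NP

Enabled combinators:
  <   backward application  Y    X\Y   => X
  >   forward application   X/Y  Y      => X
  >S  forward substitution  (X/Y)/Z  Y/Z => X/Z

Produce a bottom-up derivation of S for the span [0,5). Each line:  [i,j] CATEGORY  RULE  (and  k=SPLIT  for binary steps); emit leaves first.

[0,5] S   >
  [0,4] S/(S\NP)   <
    [0,3] S   >
      [0,2] S/N   >S
        [0,1] "today" : (S/PP)/N
        [1,2] "which" : PP/N
      [2,3] "bone" : N
    [3,4] "quickly" : (S/(S\NP))\S
  [4,5] "saw" : S\NP

[0,1] (S/PP)/N  lex  "today"
[1,2] PP/N  lex  "which"
[0,2] S/N  >S  k=1
[2,3] N  lex  "bone"
[0,3] S  >  k=2
[3,4] (S/(S\NP))\S  lex  "quickly"
[0,4] S/(S\NP)  <  k=3
[4,5] S\NP  lex  "saw"
[0,5] S  >  k=4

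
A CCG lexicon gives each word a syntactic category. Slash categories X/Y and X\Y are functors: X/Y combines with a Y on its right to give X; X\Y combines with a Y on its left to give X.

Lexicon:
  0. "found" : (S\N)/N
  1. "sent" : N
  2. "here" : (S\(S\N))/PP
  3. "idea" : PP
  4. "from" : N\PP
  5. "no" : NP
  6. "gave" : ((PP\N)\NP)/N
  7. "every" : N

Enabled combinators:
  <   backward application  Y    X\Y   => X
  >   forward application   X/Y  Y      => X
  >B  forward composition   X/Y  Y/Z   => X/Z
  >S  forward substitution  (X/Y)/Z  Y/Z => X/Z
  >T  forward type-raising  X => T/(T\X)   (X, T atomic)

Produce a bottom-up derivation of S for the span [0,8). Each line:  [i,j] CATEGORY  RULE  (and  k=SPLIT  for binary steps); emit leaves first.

[0,1] (S\N)/N  lex  "found"
[1,2] N  lex  "sent"
[0,2] S\N  >  k=1
[2,3] (S\(S\N))/PP  lex  "here"
[3,4] PP  lex  "idea"
[4,5] N\PP  lex  "from"
[3,5] N  <  k=4
[5,6] NP  lex  "no"
[6,7] ((PP\N)\NP)/N  lex  "gave"
[7,8] N  lex  "every"
[6,8] (PP\N)\NP  >  k=7
[5,8] PP\N  <  k=6
[3,8] PP  <  k=5
[2,8] S\(S\N)  >  k=3
[0,8] S  <  k=2

[0,8] S   <
  [0,2] S\N   >
    [0,1] "found" : (S\N)/N
    [1,2] "sent" : N
  [2,8] S\(S\N)   >
    [2,3] "here" : (S\(S\N))/PP
    [3,8] PP   <
      [3,5] N   <
        [3,4] "idea" : PP
        [4,5] "from" : N\PP
      [5,8] PP\N   <
        [5,6] "no" : NP
        [6,8] (PP\N)\NP   >
          [6,7] "gave" : ((PP\N)\NP)/N
          [7,8] "every" : N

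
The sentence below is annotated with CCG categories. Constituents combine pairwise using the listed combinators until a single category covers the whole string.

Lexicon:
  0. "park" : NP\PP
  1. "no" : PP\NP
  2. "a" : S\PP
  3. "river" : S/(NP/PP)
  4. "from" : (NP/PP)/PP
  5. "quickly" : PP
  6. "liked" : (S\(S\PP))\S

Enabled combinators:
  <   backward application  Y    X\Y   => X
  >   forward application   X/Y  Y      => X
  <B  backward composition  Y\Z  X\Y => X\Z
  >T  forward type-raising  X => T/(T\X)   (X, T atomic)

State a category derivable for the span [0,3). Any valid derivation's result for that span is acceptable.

S\PP

[0,7] S   <
  [0,3] S\PP   <B
    [0,2] PP\PP   <B
      [0,1] "park" : NP\PP
      [1,2] "no" : PP\NP
    [2,3] "a" : S\PP
  [3,7] S\(S\PP)   <
    [3,6] S   >
      [3,4] "river" : S/(NP/PP)
      [4,6] NP/PP   >
        [4,5] "from" : (NP/PP)/PP
        [5,6] "quickly" : PP
    [6,7] "liked" : (S\(S\PP))\S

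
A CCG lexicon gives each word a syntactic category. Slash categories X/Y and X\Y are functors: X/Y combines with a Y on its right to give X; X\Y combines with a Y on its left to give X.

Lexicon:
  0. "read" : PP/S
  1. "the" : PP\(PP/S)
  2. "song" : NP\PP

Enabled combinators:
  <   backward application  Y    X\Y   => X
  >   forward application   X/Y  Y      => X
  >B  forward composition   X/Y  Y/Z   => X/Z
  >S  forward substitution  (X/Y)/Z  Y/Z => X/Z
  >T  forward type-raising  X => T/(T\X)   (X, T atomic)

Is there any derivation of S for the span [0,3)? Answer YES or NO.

PP/S PP\(PP/S) NP\PP
CKY chart[0,3] = {N/(N\NP), NP, NP/(NP\NP), PP/(PP\NP), S/(S\NP)}; S ∉ chart

NO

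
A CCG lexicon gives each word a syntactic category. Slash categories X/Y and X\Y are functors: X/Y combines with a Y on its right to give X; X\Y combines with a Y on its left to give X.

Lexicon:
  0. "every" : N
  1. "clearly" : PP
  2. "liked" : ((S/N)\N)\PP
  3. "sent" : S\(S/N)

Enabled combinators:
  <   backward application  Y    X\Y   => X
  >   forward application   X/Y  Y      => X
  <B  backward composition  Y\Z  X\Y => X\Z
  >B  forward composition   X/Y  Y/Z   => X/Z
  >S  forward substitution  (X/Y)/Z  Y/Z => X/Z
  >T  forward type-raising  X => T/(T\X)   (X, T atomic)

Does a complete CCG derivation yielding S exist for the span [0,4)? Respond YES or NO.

YES

[0,4] S   >
  [0,1] S/(S\N)   >T
    [0,1] "every" : N
  [1,4] S\N   <B
    [1,3] (S/N)\N   <
      [1,2] "clearly" : PP
      [2,3] "liked" : ((S/N)\N)\PP
    [3,4] "sent" : S\(S/N)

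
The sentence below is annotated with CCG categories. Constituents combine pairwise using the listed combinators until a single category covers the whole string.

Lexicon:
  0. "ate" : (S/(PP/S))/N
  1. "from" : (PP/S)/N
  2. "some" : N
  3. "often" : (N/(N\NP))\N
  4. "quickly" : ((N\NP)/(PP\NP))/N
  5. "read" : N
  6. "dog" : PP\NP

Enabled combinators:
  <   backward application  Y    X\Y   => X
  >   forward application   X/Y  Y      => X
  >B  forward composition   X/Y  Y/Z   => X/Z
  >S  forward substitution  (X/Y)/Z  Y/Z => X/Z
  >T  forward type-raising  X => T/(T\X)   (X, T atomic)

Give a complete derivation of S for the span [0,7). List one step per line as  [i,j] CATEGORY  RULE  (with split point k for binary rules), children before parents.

[0,7] S   >
  [0,2] S/N   >S
    [0,1] "ate" : (S/(PP/S))/N
    [1,2] "from" : (PP/S)/N
  [2,7] N   >
    [2,4] N/(N\NP)   <
      [2,3] "some" : N
      [3,4] "often" : (N/(N\NP))\N
    [4,7] N\NP   >
      [4,6] (N\NP)/(PP\NP)   >
        [4,5] "quickly" : ((N\NP)/(PP\NP))/N
        [5,6] "read" : N
      [6,7] "dog" : PP\NP

[0,1] (S/(PP/S))/N  lex  "ate"
[1,2] (PP/S)/N  lex  "from"
[0,2] S/N  >S  k=1
[2,3] N  lex  "some"
[3,4] (N/(N\NP))\N  lex  "often"
[2,4] N/(N\NP)  <  k=3
[4,5] ((N\NP)/(PP\NP))/N  lex  "quickly"
[5,6] N  lex  "read"
[4,6] (N\NP)/(PP\NP)  >  k=5
[6,7] PP\NP  lex  "dog"
[4,7] N\NP  >  k=6
[2,7] N  >  k=4
[0,7] S  >  k=2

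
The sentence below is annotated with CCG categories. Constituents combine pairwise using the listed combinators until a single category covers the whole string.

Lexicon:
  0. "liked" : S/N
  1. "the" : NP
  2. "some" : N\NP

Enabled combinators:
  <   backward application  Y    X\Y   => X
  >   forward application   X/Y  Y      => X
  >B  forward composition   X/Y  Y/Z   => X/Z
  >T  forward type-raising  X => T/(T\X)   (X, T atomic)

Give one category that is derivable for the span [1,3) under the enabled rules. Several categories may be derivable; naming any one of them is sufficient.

N

[0,3] S   >
  [0,1] "liked" : S/N
  [1,3] N   >
    [1,2] N/(N\NP)   >T
      [1,2] "the" : NP
    [2,3] "some" : N\NP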